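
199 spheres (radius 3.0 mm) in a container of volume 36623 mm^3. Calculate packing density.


V_sphere = 4/3*pi*3.0^3 = 113.0973 mm^3
Total V = 199*113.0973 = 22506.3627 mm^3
PD = 22506.3627 / 36623 = 0.615

0.615


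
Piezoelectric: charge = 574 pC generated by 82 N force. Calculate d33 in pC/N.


d33 = 574 / 82 = 7.0 pC/N

7.0


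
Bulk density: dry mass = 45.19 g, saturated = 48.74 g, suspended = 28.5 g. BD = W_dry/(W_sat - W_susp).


BD = 45.19 / (48.74 - 28.5) = 45.19 / 20.24 = 2.233 g/cm^3

2.233


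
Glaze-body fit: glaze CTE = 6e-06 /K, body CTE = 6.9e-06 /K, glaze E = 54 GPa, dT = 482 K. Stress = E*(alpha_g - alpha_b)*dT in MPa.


Stress = 54*1000*(6e-06 - 6.9e-06)*482 = -23.4 MPa

-23.4


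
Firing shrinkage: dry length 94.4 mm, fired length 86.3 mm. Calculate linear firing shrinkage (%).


FS = (94.4 - 86.3) / 94.4 * 100 = 8.58%

8.58


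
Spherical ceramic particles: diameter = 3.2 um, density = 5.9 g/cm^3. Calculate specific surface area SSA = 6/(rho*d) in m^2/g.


SSA = 6 / (5.9 * 3.2) = 0.318 m^2/g

0.318


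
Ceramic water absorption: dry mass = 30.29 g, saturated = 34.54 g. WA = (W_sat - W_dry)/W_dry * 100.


WA = (34.54 - 30.29) / 30.29 * 100 = 14.03%

14.03


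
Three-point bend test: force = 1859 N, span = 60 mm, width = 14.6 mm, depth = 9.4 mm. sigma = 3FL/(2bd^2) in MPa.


sigma = 3*1859*60/(2*14.6*9.4^2) = 129.7 MPa

129.7


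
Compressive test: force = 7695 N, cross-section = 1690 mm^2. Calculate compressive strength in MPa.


CS = 7695 / 1690 = 4.6 MPa

4.6


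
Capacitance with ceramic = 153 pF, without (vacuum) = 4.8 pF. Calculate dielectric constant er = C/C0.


er = 153 / 4.8 = 31.88

31.88


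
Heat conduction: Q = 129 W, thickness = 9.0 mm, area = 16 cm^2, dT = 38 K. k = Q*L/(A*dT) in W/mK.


k = 129*9.0/1000/(16/10000*38) = 19.1 W/mK

19.1


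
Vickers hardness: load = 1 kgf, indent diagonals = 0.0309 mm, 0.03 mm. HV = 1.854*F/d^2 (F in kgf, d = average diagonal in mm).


d_avg = (0.0309+0.03)/2 = 0.03045 mm
HV = 1.854*1/0.03045^2 = 2000

2000


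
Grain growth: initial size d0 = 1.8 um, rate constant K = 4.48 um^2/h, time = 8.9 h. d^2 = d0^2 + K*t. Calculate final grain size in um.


d^2 = 1.8^2 + 4.48*8.9 = 43.112
d = sqrt(43.112) = 6.57 um

6.57


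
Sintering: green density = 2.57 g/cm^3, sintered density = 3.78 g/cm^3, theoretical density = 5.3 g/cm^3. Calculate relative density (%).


Relative = 3.78 / 5.3 * 100 = 71.3%

71.3


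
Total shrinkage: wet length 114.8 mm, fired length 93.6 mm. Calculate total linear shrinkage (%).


TS = (114.8 - 93.6) / 114.8 * 100 = 18.47%

18.47


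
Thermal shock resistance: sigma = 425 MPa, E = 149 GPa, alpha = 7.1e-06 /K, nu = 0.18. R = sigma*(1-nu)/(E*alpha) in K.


R = 425*(1-0.18)/(149*1000*7.1e-06) = 329 K

329


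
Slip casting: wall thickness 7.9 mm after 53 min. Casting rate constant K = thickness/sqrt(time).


K = 7.9 / sqrt(53) = 7.9 / 7.2801 = 1.085 mm/min^0.5

1.085


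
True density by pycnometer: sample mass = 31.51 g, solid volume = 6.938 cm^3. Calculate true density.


TD = 31.51 / 6.938 = 4.542 g/cm^3

4.542


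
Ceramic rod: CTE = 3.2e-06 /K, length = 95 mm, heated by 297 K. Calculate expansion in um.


dL = 3.2e-06 * 95 * 297 * 1000 = 90.288 um

90.288


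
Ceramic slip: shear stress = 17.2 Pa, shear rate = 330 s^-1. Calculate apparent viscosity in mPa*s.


eta = tau/gamma * 1000 = 17.2/330 * 1000 = 52.1 mPa*s

52.1


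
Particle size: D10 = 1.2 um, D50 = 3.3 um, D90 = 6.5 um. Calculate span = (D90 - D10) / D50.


Span = (6.5 - 1.2) / 3.3 = 5.3 / 3.3 = 1.606

1.606


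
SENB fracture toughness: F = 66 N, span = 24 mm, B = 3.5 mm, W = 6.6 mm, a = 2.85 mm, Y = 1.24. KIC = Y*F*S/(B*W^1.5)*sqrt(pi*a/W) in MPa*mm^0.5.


KIC = 1.24*66*24/(3.5*6.6^1.5)*sqrt(pi*2.85/6.6) = 38.55

38.55


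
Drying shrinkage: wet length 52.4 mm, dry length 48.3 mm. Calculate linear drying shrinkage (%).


DS = (52.4 - 48.3) / 52.4 * 100 = 7.82%

7.82


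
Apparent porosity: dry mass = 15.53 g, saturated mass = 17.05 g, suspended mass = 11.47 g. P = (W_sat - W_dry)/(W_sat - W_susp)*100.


P = (17.05 - 15.53) / (17.05 - 11.47) * 100 = 1.52 / 5.58 * 100 = 27.2%

27.2


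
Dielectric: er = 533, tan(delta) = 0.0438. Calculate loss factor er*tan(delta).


Loss = 533 * 0.0438 = 23.345

23.345


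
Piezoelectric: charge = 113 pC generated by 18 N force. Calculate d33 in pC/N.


d33 = 113 / 18 = 6.3 pC/N

6.3


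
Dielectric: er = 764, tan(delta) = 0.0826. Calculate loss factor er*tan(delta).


Loss = 764 * 0.0826 = 63.106

63.106


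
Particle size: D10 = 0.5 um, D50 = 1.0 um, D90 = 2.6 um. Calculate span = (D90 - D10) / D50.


Span = (2.6 - 0.5) / 1.0 = 2.1 / 1.0 = 2.1

2.1


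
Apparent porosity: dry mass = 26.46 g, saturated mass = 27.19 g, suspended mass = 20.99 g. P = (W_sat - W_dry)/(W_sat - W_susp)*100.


P = (27.19 - 26.46) / (27.19 - 20.99) * 100 = 0.73 / 6.2 * 100 = 11.8%

11.8


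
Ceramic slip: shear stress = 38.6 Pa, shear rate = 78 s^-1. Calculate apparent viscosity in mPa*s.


eta = tau/gamma * 1000 = 38.6/78 * 1000 = 494.9 mPa*s

494.9


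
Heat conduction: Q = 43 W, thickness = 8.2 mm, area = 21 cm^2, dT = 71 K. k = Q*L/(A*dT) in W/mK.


k = 43*8.2/1000/(21/10000*71) = 2.36 W/mK

2.36


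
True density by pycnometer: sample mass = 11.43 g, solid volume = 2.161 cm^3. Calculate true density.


TD = 11.43 / 2.161 = 5.289 g/cm^3

5.289


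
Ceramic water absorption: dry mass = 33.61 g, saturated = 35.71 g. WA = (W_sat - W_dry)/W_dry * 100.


WA = (35.71 - 33.61) / 33.61 * 100 = 6.25%

6.25


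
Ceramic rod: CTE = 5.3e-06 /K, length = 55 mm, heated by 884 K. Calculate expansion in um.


dL = 5.3e-06 * 55 * 884 * 1000 = 257.686 um

257.686


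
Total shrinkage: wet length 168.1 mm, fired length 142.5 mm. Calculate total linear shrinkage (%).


TS = (168.1 - 142.5) / 168.1 * 100 = 15.23%

15.23


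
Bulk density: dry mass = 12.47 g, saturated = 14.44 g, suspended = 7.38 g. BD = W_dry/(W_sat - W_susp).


BD = 12.47 / (14.44 - 7.38) = 12.47 / 7.06 = 1.766 g/cm^3

1.766


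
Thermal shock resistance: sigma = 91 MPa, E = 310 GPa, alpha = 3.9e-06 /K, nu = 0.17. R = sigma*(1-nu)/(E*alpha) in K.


R = 91*(1-0.17)/(310*1000*3.9e-06) = 62 K

62


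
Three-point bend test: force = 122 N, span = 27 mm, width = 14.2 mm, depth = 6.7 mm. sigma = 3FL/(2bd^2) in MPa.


sigma = 3*122*27/(2*14.2*6.7^2) = 7.8 MPa

7.8


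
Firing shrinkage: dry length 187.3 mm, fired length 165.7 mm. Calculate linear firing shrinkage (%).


FS = (187.3 - 165.7) / 187.3 * 100 = 11.53%

11.53


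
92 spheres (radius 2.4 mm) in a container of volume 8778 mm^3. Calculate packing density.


V_sphere = 4/3*pi*2.4^3 = 57.9058 mm^3
Total V = 92*57.9058 = 5327.3336 mm^3
PD = 5327.3336 / 8778 = 0.607

0.607


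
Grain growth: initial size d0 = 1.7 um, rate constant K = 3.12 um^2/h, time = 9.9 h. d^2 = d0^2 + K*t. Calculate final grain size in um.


d^2 = 1.7^2 + 3.12*9.9 = 33.778
d = sqrt(33.778) = 5.81 um

5.81


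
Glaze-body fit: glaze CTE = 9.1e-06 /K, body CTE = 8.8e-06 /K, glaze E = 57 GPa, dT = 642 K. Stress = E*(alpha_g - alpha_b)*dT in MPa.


Stress = 57*1000*(9.1e-06 - 8.8e-06)*642 = 11.0 MPa

11.0


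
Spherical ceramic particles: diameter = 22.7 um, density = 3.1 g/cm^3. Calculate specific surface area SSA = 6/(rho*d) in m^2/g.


SSA = 6 / (3.1 * 22.7) = 0.085 m^2/g

0.085


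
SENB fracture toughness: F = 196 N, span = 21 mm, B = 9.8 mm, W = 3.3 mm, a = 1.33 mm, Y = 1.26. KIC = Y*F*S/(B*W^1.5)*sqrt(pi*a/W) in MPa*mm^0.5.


KIC = 1.26*196*21/(9.8*3.3^1.5)*sqrt(pi*1.33/3.3) = 99.33

99.33


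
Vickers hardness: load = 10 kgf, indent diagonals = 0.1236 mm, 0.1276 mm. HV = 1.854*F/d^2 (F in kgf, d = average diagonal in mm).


d_avg = (0.1236+0.1276)/2 = 0.1256 mm
HV = 1.854*10/0.1256^2 = 1175

1175


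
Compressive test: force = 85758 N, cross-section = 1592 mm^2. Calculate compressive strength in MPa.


CS = 85758 / 1592 = 53.9 MPa

53.9


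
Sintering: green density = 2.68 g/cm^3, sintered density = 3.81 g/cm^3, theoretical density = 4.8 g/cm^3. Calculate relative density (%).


Relative = 3.81 / 4.8 * 100 = 79.4%

79.4


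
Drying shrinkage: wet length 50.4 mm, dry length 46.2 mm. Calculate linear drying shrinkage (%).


DS = (50.4 - 46.2) / 50.4 * 100 = 8.33%

8.33


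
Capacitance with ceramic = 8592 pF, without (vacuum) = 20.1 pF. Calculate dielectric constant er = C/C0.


er = 8592 / 20.1 = 427.46

427.46


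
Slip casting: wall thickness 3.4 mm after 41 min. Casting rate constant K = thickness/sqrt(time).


K = 3.4 / sqrt(41) = 3.4 / 6.4031 = 0.531 mm/min^0.5

0.531


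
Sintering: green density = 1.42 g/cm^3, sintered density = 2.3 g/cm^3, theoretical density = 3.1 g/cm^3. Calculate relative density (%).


Relative = 2.3 / 3.1 * 100 = 74.2%

74.2


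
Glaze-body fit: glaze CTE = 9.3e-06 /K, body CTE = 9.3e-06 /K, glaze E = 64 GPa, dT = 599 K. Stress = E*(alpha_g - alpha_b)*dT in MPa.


Stress = 64*1000*(9.3e-06 - 9.3e-06)*599 = 0.0 MPa

0.0


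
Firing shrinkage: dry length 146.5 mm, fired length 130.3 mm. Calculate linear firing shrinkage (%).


FS = (146.5 - 130.3) / 146.5 * 100 = 11.06%

11.06


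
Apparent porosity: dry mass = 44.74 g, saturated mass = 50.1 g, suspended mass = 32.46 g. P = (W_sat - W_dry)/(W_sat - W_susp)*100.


P = (50.1 - 44.74) / (50.1 - 32.46) * 100 = 5.36 / 17.64 * 100 = 30.4%

30.4


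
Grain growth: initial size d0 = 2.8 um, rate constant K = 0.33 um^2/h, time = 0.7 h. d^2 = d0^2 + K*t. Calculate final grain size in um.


d^2 = 2.8^2 + 0.33*0.7 = 8.071
d = sqrt(8.071) = 2.84 um

2.84


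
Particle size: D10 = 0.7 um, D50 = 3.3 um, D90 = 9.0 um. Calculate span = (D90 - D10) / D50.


Span = (9.0 - 0.7) / 3.3 = 8.3 / 3.3 = 2.515

2.515


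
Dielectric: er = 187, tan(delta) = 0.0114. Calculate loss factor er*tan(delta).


Loss = 187 * 0.0114 = 2.132

2.132


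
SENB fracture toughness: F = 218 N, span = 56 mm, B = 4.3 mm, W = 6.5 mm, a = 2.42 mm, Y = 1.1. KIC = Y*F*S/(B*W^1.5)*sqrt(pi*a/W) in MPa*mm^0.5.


KIC = 1.1*218*56/(4.3*6.5^1.5)*sqrt(pi*2.42/6.5) = 203.81

203.81


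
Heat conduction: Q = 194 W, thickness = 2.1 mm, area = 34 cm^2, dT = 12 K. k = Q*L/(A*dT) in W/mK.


k = 194*2.1/1000/(34/10000*12) = 9.99 W/mK

9.99


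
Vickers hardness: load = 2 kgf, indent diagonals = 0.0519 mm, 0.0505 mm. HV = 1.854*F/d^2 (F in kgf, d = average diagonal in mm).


d_avg = (0.0519+0.0505)/2 = 0.0512 mm
HV = 1.854*2/0.0512^2 = 1414

1414


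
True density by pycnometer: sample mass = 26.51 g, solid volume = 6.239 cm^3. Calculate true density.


TD = 26.51 / 6.239 = 4.249 g/cm^3

4.249


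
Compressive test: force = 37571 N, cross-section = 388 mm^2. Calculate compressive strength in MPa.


CS = 37571 / 388 = 96.8 MPa

96.8


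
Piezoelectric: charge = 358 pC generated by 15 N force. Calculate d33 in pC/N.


d33 = 358 / 15 = 23.9 pC/N

23.9


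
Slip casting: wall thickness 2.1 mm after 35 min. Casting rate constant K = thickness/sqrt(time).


K = 2.1 / sqrt(35) = 2.1 / 5.9161 = 0.355 mm/min^0.5

0.355


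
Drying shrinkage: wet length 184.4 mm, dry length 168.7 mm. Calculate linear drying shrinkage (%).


DS = (184.4 - 168.7) / 184.4 * 100 = 8.51%

8.51


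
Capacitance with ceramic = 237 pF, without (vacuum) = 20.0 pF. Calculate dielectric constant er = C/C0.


er = 237 / 20.0 = 11.85

11.85


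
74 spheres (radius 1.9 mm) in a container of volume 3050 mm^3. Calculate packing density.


V_sphere = 4/3*pi*1.9^3 = 28.7309 mm^3
Total V = 74*28.7309 = 2126.0866 mm^3
PD = 2126.0866 / 3050 = 0.697

0.697


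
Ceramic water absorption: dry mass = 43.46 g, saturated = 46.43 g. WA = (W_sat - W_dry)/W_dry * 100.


WA = (46.43 - 43.46) / 43.46 * 100 = 6.83%

6.83


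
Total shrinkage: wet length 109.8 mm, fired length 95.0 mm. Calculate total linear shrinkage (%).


TS = (109.8 - 95.0) / 109.8 * 100 = 13.48%

13.48


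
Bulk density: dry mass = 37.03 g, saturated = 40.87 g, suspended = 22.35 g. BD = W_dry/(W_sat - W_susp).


BD = 37.03 / (40.87 - 22.35) = 37.03 / 18.52 = 1.999 g/cm^3

1.999


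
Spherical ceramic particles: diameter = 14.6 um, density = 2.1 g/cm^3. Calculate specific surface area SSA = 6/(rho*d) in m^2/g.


SSA = 6 / (2.1 * 14.6) = 0.196 m^2/g

0.196


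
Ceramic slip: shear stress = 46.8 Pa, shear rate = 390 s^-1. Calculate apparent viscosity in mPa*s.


eta = tau/gamma * 1000 = 46.8/390 * 1000 = 120.0 mPa*s

120.0


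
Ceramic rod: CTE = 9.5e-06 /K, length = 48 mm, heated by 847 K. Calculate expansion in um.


dL = 9.5e-06 * 48 * 847 * 1000 = 386.232 um

386.232


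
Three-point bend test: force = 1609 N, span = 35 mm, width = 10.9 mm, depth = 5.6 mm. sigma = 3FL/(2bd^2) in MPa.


sigma = 3*1609*35/(2*10.9*5.6^2) = 247.1 MPa

247.1


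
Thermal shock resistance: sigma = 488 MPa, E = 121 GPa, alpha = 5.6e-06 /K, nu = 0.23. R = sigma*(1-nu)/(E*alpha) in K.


R = 488*(1-0.23)/(121*1000*5.6e-06) = 555 K

555


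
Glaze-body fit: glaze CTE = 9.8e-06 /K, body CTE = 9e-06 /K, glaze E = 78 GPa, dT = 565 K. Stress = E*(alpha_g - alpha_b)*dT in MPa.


Stress = 78*1000*(9.8e-06 - 9e-06)*565 = 35.3 MPa

35.3


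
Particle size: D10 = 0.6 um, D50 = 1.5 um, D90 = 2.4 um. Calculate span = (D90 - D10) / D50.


Span = (2.4 - 0.6) / 1.5 = 1.8 / 1.5 = 1.2

1.2


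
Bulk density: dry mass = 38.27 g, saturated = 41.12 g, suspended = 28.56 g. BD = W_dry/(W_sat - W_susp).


BD = 38.27 / (41.12 - 28.56) = 38.27 / 12.56 = 3.047 g/cm^3

3.047


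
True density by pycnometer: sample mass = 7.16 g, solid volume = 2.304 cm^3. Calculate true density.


TD = 7.16 / 2.304 = 3.108 g/cm^3

3.108


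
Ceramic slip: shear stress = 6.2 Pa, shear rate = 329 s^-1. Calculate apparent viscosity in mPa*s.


eta = tau/gamma * 1000 = 6.2/329 * 1000 = 18.8 mPa*s

18.8


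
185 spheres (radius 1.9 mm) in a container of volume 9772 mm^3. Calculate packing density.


V_sphere = 4/3*pi*1.9^3 = 28.7309 mm^3
Total V = 185*28.7309 = 5315.2165 mm^3
PD = 5315.2165 / 9772 = 0.544

0.544


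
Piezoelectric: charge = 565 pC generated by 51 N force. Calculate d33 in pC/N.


d33 = 565 / 51 = 11.1 pC/N

11.1


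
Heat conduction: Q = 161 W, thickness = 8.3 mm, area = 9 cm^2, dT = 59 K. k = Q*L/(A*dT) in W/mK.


k = 161*8.3/1000/(9/10000*59) = 25.17 W/mK

25.17


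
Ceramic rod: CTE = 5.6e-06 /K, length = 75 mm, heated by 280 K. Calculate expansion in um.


dL = 5.6e-06 * 75 * 280 * 1000 = 117.6 um

117.6


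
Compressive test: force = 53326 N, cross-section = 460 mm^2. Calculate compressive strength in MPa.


CS = 53326 / 460 = 115.9 MPa

115.9


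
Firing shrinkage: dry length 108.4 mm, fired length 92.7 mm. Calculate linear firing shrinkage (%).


FS = (108.4 - 92.7) / 108.4 * 100 = 14.48%

14.48


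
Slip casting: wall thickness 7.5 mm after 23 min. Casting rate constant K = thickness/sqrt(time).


K = 7.5 / sqrt(23) = 7.5 / 4.7958 = 1.564 mm/min^0.5

1.564


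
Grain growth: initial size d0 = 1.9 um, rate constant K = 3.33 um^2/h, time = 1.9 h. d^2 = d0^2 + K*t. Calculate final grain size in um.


d^2 = 1.9^2 + 3.33*1.9 = 9.937
d = sqrt(9.937) = 3.15 um

3.15


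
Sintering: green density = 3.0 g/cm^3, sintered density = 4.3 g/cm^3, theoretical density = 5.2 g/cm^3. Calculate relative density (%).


Relative = 4.3 / 5.2 * 100 = 82.7%

82.7


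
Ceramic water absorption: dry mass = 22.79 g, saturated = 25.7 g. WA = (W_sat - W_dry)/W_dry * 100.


WA = (25.7 - 22.79) / 22.79 * 100 = 12.77%

12.77


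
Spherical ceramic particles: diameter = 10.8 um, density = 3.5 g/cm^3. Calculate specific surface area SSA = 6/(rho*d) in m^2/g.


SSA = 6 / (3.5 * 10.8) = 0.159 m^2/g

0.159


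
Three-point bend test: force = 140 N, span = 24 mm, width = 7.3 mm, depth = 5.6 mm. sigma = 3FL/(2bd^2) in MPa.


sigma = 3*140*24/(2*7.3*5.6^2) = 22.0 MPa

22.0


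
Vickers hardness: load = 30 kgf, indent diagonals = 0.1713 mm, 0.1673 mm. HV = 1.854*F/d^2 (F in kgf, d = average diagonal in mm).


d_avg = (0.1713+0.1673)/2 = 0.1693 mm
HV = 1.854*30/0.1693^2 = 1941

1941


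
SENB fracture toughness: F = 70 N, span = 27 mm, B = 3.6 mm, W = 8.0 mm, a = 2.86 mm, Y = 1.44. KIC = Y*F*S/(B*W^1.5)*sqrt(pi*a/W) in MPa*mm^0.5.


KIC = 1.44*70*27/(3.6*8.0^1.5)*sqrt(pi*2.86/8.0) = 35.41

35.41


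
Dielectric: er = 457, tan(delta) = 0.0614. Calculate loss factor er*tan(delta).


Loss = 457 * 0.0614 = 28.06

28.06


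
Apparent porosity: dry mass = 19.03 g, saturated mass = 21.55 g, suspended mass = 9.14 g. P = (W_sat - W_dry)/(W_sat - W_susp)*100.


P = (21.55 - 19.03) / (21.55 - 9.14) * 100 = 2.52 / 12.41 * 100 = 20.3%

20.3


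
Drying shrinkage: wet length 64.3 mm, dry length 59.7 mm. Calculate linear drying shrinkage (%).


DS = (64.3 - 59.7) / 64.3 * 100 = 7.15%

7.15


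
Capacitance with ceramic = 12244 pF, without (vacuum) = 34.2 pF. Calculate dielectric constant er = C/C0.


er = 12244 / 34.2 = 358.01

358.01


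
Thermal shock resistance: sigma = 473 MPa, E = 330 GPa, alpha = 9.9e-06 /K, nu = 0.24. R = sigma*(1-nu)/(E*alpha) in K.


R = 473*(1-0.24)/(330*1000*9.9e-06) = 110 K

110


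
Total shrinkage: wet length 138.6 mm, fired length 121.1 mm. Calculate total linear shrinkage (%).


TS = (138.6 - 121.1) / 138.6 * 100 = 12.63%

12.63


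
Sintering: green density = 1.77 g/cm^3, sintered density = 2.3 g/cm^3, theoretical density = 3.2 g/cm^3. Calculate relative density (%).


Relative = 2.3 / 3.2 * 100 = 71.9%

71.9


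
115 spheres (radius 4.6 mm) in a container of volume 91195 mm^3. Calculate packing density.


V_sphere = 4/3*pi*4.6^3 = 407.7201 mm^3
Total V = 115*407.7201 = 46887.8115 mm^3
PD = 46887.8115 / 91195 = 0.514

0.514


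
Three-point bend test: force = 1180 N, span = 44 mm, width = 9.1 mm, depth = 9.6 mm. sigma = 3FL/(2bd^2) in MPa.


sigma = 3*1180*44/(2*9.1*9.6^2) = 92.9 MPa

92.9


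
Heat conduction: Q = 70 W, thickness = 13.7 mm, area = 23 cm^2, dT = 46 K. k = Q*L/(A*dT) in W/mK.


k = 70*13.7/1000/(23/10000*46) = 9.06 W/mK

9.06


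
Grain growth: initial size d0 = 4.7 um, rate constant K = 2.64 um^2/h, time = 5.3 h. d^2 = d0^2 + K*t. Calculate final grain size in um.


d^2 = 4.7^2 + 2.64*5.3 = 36.082
d = sqrt(36.082) = 6.01 um

6.01


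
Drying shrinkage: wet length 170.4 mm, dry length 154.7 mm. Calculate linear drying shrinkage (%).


DS = (170.4 - 154.7) / 170.4 * 100 = 9.21%

9.21


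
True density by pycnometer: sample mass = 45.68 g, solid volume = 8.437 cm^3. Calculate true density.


TD = 45.68 / 8.437 = 5.414 g/cm^3

5.414


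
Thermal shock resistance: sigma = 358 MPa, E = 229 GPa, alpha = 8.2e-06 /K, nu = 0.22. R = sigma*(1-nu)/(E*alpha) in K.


R = 358*(1-0.22)/(229*1000*8.2e-06) = 149 K

149


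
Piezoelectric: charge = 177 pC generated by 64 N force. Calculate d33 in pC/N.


d33 = 177 / 64 = 2.8 pC/N

2.8


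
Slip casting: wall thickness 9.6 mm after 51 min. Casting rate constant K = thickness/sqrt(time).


K = 9.6 / sqrt(51) = 9.6 / 7.1414 = 1.344 mm/min^0.5

1.344


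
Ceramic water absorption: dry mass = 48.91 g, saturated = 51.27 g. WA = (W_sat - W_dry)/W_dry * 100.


WA = (51.27 - 48.91) / 48.91 * 100 = 4.83%

4.83


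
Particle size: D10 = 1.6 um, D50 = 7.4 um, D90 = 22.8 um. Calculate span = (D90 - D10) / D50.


Span = (22.8 - 1.6) / 7.4 = 21.2 / 7.4 = 2.865

2.865


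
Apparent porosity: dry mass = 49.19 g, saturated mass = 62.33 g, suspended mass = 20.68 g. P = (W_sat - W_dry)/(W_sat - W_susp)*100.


P = (62.33 - 49.19) / (62.33 - 20.68) * 100 = 13.14 / 41.65 * 100 = 31.5%

31.5


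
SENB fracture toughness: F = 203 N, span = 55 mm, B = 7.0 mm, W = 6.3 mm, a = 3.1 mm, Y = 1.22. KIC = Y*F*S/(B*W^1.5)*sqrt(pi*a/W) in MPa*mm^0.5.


KIC = 1.22*203*55/(7.0*6.3^1.5)*sqrt(pi*3.1/6.3) = 153.0

153.0


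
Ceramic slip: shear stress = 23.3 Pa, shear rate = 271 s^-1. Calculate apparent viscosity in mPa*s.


eta = tau/gamma * 1000 = 23.3/271 * 1000 = 86.0 mPa*s

86.0


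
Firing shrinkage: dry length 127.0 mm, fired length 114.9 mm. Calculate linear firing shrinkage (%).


FS = (127.0 - 114.9) / 127.0 * 100 = 9.53%

9.53


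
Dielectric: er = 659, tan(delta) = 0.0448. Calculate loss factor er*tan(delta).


Loss = 659 * 0.0448 = 29.523

29.523


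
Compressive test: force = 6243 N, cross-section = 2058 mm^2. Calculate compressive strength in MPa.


CS = 6243 / 2058 = 3.0 MPa

3.0


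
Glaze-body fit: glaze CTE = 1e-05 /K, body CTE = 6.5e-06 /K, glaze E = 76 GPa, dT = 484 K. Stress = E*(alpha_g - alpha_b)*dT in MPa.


Stress = 76*1000*(1e-05 - 6.5e-06)*484 = 128.7 MPa

128.7


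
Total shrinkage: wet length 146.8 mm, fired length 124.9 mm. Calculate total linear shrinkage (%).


TS = (146.8 - 124.9) / 146.8 * 100 = 14.92%

14.92


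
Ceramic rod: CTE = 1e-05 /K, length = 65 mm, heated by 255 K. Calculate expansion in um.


dL = 1e-05 * 65 * 255 * 1000 = 165.75 um

165.75


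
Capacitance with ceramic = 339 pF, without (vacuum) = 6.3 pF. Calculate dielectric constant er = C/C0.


er = 339 / 6.3 = 53.81

53.81


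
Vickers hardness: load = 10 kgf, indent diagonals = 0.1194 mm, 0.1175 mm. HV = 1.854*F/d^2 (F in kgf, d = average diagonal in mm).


d_avg = (0.1194+0.1175)/2 = 0.11845 mm
HV = 1.854*10/0.11845^2 = 1321

1321


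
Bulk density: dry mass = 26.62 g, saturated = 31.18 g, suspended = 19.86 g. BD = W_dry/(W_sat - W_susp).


BD = 26.62 / (31.18 - 19.86) = 26.62 / 11.32 = 2.352 g/cm^3

2.352


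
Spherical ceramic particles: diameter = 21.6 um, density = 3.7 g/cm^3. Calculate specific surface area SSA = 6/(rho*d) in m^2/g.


SSA = 6 / (3.7 * 21.6) = 0.075 m^2/g

0.075


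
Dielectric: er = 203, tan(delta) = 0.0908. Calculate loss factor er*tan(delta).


Loss = 203 * 0.0908 = 18.432

18.432


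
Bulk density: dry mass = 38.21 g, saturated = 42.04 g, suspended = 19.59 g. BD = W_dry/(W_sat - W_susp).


BD = 38.21 / (42.04 - 19.59) = 38.21 / 22.45 = 1.702 g/cm^3

1.702


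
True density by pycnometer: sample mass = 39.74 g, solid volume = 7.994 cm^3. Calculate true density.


TD = 39.74 / 7.994 = 4.971 g/cm^3

4.971


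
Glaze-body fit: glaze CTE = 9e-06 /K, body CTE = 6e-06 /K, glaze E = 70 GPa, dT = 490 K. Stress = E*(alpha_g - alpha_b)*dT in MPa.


Stress = 70*1000*(9e-06 - 6e-06)*490 = 102.9 MPa

102.9


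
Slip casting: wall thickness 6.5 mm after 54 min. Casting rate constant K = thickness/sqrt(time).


K = 6.5 / sqrt(54) = 6.5 / 7.3485 = 0.885 mm/min^0.5

0.885


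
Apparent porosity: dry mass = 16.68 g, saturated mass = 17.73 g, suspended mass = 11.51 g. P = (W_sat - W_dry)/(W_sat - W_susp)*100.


P = (17.73 - 16.68) / (17.73 - 11.51) * 100 = 1.05 / 6.22 * 100 = 16.9%

16.9


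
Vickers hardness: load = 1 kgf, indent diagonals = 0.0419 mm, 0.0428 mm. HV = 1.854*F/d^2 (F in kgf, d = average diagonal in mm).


d_avg = (0.0419+0.0428)/2 = 0.04235 mm
HV = 1.854*1/0.04235^2 = 1034

1034


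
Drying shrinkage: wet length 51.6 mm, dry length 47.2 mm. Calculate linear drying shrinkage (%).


DS = (51.6 - 47.2) / 51.6 * 100 = 8.53%

8.53


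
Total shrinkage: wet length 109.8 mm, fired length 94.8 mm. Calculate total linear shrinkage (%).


TS = (109.8 - 94.8) / 109.8 * 100 = 13.66%

13.66


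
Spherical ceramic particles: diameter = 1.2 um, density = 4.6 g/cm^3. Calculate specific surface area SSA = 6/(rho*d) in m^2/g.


SSA = 6 / (4.6 * 1.2) = 1.087 m^2/g

1.087


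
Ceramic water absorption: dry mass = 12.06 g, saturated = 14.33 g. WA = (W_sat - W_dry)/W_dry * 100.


WA = (14.33 - 12.06) / 12.06 * 100 = 18.82%

18.82


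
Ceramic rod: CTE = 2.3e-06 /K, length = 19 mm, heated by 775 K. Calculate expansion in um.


dL = 2.3e-06 * 19 * 775 * 1000 = 33.868 um

33.868


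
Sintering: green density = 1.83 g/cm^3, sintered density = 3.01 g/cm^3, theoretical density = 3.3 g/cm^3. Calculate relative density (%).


Relative = 3.01 / 3.3 * 100 = 91.2%

91.2


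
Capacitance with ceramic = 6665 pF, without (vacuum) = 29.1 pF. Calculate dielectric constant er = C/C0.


er = 6665 / 29.1 = 229.04

229.04


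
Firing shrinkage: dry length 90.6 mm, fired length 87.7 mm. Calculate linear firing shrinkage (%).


FS = (90.6 - 87.7) / 90.6 * 100 = 3.2%

3.2


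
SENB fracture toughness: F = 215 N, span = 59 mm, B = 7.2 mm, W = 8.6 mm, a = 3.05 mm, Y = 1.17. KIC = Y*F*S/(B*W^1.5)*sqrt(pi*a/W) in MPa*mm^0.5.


KIC = 1.17*215*59/(7.2*8.6^1.5)*sqrt(pi*3.05/8.6) = 86.27

86.27


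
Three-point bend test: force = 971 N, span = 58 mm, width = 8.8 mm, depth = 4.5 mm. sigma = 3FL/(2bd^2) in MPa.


sigma = 3*971*58/(2*8.8*4.5^2) = 474.1 MPa

474.1


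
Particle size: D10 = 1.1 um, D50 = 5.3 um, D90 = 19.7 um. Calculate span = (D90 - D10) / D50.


Span = (19.7 - 1.1) / 5.3 = 18.6 / 5.3 = 3.509

3.509


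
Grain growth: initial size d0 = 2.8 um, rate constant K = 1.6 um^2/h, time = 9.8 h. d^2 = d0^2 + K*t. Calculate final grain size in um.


d^2 = 2.8^2 + 1.6*9.8 = 23.52
d = sqrt(23.52) = 4.85 um

4.85


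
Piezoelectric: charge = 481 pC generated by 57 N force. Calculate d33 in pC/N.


d33 = 481 / 57 = 8.4 pC/N

8.4


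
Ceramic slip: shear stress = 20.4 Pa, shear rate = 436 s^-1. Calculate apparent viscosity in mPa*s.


eta = tau/gamma * 1000 = 20.4/436 * 1000 = 46.8 mPa*s

46.8


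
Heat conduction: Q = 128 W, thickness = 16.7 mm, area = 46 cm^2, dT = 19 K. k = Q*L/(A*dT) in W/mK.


k = 128*16.7/1000/(46/10000*19) = 24.46 W/mK

24.46


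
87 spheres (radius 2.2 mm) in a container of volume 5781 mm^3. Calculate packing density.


V_sphere = 4/3*pi*2.2^3 = 44.6022 mm^3
Total V = 87*44.6022 = 3880.3914 mm^3
PD = 3880.3914 / 5781 = 0.671

0.671


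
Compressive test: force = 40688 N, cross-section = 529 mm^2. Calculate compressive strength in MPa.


CS = 40688 / 529 = 76.9 MPa

76.9


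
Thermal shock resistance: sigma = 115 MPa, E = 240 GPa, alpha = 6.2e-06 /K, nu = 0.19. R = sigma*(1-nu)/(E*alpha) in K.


R = 115*(1-0.19)/(240*1000*6.2e-06) = 63 K

63


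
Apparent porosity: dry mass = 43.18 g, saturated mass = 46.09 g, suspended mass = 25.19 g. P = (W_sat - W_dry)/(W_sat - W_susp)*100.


P = (46.09 - 43.18) / (46.09 - 25.19) * 100 = 2.91 / 20.9 * 100 = 13.9%

13.9


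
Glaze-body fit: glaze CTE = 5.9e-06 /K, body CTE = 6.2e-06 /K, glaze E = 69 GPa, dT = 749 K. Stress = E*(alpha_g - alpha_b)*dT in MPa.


Stress = 69*1000*(5.9e-06 - 6.2e-06)*749 = -15.5 MPa

-15.5


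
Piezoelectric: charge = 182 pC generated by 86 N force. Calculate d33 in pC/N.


d33 = 182 / 86 = 2.1 pC/N

2.1


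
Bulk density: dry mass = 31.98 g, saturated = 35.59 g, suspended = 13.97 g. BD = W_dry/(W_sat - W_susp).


BD = 31.98 / (35.59 - 13.97) = 31.98 / 21.62 = 1.479 g/cm^3

1.479


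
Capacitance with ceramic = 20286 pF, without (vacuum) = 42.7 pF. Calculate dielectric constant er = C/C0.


er = 20286 / 42.7 = 475.08

475.08


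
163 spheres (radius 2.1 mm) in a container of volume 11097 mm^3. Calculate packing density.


V_sphere = 4/3*pi*2.1^3 = 38.7924 mm^3
Total V = 163*38.7924 = 6323.1612 mm^3
PD = 6323.1612 / 11097 = 0.57

0.57


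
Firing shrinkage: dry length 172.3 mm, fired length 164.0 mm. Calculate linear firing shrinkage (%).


FS = (172.3 - 164.0) / 172.3 * 100 = 4.82%

4.82


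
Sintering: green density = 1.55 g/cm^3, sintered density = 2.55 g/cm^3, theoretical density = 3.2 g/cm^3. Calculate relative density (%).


Relative = 2.55 / 3.2 * 100 = 79.7%

79.7


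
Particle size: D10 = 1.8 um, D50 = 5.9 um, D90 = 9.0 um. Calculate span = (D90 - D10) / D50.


Span = (9.0 - 1.8) / 5.9 = 7.2 / 5.9 = 1.22

1.22


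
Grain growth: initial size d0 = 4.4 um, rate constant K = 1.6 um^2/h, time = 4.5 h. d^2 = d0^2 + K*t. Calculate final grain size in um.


d^2 = 4.4^2 + 1.6*4.5 = 26.56
d = sqrt(26.56) = 5.15 um

5.15


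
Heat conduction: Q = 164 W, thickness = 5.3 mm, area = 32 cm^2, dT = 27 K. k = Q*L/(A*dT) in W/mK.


k = 164*5.3/1000/(32/10000*27) = 10.06 W/mK

10.06


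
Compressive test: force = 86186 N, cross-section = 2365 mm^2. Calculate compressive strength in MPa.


CS = 86186 / 2365 = 36.4 MPa

36.4


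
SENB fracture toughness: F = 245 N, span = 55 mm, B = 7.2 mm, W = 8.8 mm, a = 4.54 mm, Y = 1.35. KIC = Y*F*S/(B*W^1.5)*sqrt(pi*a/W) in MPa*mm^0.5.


KIC = 1.35*245*55/(7.2*8.8^1.5)*sqrt(pi*4.54/8.8) = 123.22

123.22


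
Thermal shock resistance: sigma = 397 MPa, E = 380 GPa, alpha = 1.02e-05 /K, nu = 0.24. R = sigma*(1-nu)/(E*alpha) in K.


R = 397*(1-0.24)/(380*1000*1.02e-05) = 78 K

78


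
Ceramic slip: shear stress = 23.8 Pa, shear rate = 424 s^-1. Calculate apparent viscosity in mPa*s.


eta = tau/gamma * 1000 = 23.8/424 * 1000 = 56.1 mPa*s

56.1


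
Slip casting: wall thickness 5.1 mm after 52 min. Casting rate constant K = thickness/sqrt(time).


K = 5.1 / sqrt(52) = 5.1 / 7.2111 = 0.707 mm/min^0.5

0.707


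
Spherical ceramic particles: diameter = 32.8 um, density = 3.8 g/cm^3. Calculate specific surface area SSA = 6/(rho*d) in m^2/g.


SSA = 6 / (3.8 * 32.8) = 0.048 m^2/g

0.048


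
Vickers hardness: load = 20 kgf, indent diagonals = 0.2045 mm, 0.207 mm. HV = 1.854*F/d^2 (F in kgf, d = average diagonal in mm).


d_avg = (0.2045+0.207)/2 = 0.20575 mm
HV = 1.854*20/0.20575^2 = 876

876


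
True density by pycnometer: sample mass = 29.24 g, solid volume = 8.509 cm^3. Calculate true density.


TD = 29.24 / 8.509 = 3.436 g/cm^3

3.436


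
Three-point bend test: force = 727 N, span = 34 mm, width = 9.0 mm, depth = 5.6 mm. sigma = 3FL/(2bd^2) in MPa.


sigma = 3*727*34/(2*9.0*5.6^2) = 131.4 MPa

131.4


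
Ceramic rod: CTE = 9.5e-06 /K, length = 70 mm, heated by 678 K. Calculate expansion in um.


dL = 9.5e-06 * 70 * 678 * 1000 = 450.87 um

450.87


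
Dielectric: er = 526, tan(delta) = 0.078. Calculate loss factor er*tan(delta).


Loss = 526 * 0.078 = 41.028

41.028


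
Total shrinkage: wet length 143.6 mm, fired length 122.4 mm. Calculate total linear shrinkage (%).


TS = (143.6 - 122.4) / 143.6 * 100 = 14.76%

14.76


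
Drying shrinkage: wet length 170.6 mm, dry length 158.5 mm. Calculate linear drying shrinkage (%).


DS = (170.6 - 158.5) / 170.6 * 100 = 7.09%

7.09


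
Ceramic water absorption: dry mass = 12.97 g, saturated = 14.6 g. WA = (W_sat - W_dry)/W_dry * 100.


WA = (14.6 - 12.97) / 12.97 * 100 = 12.57%

12.57


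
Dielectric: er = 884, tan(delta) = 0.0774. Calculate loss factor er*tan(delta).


Loss = 884 * 0.0774 = 68.422

68.422


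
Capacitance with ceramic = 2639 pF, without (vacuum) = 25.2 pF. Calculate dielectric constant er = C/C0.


er = 2639 / 25.2 = 104.72

104.72


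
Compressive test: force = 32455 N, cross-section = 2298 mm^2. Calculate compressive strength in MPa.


CS = 32455 / 2298 = 14.1 MPa

14.1


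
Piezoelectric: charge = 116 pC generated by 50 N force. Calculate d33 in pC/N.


d33 = 116 / 50 = 2.3 pC/N

2.3


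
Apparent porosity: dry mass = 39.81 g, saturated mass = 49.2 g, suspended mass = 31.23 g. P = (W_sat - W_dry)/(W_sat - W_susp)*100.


P = (49.2 - 39.81) / (49.2 - 31.23) * 100 = 9.39 / 17.97 * 100 = 52.3%

52.3


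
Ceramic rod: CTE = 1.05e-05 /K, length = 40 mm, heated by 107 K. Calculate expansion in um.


dL = 1.05e-05 * 40 * 107 * 1000 = 44.94 um

44.94


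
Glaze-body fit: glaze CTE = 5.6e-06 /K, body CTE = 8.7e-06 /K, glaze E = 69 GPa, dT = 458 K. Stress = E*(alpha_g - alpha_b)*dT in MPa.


Stress = 69*1000*(5.6e-06 - 8.7e-06)*458 = -98.0 MPa

-98.0


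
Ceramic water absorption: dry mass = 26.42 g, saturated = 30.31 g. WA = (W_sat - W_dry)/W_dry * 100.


WA = (30.31 - 26.42) / 26.42 * 100 = 14.72%

14.72


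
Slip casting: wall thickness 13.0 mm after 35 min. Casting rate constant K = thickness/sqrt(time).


K = 13.0 / sqrt(35) = 13.0 / 5.9161 = 2.197 mm/min^0.5

2.197


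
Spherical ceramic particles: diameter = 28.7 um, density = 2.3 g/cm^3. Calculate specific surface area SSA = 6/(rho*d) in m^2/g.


SSA = 6 / (2.3 * 28.7) = 0.091 m^2/g

0.091


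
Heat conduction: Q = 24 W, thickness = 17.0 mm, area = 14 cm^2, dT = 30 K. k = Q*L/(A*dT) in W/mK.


k = 24*17.0/1000/(14/10000*30) = 9.71 W/mK

9.71


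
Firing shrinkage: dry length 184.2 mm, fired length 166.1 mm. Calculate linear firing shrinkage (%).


FS = (184.2 - 166.1) / 184.2 * 100 = 9.83%

9.83


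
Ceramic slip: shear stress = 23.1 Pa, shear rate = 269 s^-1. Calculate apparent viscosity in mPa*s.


eta = tau/gamma * 1000 = 23.1/269 * 1000 = 85.9 mPa*s

85.9


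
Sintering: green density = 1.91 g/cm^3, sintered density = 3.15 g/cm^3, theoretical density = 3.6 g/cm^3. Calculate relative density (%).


Relative = 3.15 / 3.6 * 100 = 87.5%

87.5


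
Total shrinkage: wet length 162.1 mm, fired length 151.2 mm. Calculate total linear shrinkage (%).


TS = (162.1 - 151.2) / 162.1 * 100 = 6.72%

6.72


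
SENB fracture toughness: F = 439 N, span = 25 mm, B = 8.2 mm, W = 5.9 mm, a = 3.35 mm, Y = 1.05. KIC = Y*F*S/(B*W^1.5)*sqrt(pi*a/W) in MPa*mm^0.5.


KIC = 1.05*439*25/(8.2*5.9^1.5)*sqrt(pi*3.35/5.9) = 130.97

130.97


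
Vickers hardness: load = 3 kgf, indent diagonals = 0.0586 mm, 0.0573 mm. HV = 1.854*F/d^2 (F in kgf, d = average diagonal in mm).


d_avg = (0.0586+0.0573)/2 = 0.05795 mm
HV = 1.854*3/0.05795^2 = 1656

1656


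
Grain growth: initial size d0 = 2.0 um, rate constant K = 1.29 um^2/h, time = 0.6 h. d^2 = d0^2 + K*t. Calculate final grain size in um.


d^2 = 2.0^2 + 1.29*0.6 = 4.774
d = sqrt(4.774) = 2.18 um

2.18


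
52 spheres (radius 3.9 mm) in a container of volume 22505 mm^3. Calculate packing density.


V_sphere = 4/3*pi*3.9^3 = 248.4748 mm^3
Total V = 52*248.4748 = 12920.6896 mm^3
PD = 12920.6896 / 22505 = 0.574

0.574


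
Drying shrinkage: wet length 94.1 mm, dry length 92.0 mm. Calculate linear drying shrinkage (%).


DS = (94.1 - 92.0) / 94.1 * 100 = 2.23%

2.23


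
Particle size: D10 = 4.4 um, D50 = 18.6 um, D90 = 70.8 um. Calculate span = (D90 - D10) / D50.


Span = (70.8 - 4.4) / 18.6 = 66.4 / 18.6 = 3.57

3.57


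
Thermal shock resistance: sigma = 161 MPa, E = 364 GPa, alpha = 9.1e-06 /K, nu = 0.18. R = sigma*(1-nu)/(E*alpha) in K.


R = 161*(1-0.18)/(364*1000*9.1e-06) = 40 K

40


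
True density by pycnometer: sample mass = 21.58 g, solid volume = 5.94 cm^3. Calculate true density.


TD = 21.58 / 5.94 = 3.633 g/cm^3

3.633


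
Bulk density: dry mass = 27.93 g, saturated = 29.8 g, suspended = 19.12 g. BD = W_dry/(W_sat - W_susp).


BD = 27.93 / (29.8 - 19.12) = 27.93 / 10.68 = 2.615 g/cm^3

2.615


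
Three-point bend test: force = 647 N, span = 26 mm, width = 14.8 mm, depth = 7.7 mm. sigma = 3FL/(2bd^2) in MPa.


sigma = 3*647*26/(2*14.8*7.7^2) = 28.8 MPa

28.8


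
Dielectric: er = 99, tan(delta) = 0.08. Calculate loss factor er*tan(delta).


Loss = 99 * 0.08 = 7.92

7.92


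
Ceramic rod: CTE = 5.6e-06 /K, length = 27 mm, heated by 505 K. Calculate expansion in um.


dL = 5.6e-06 * 27 * 505 * 1000 = 76.356 um

76.356


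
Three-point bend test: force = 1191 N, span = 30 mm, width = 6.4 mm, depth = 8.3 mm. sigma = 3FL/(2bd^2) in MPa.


sigma = 3*1191*30/(2*6.4*8.3^2) = 121.6 MPa

121.6


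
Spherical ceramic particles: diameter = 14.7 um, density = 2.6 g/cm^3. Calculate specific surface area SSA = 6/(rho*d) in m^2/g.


SSA = 6 / (2.6 * 14.7) = 0.157 m^2/g

0.157


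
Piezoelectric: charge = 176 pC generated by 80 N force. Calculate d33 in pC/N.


d33 = 176 / 80 = 2.2 pC/N

2.2


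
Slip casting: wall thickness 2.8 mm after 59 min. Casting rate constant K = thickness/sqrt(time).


K = 2.8 / sqrt(59) = 2.8 / 7.6811 = 0.365 mm/min^0.5

0.365


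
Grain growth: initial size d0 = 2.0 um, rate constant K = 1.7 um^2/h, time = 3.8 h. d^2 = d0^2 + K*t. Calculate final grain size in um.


d^2 = 2.0^2 + 1.7*3.8 = 10.46
d = sqrt(10.46) = 3.23 um

3.23


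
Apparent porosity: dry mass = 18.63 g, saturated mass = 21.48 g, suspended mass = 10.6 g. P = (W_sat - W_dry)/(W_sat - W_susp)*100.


P = (21.48 - 18.63) / (21.48 - 10.6) * 100 = 2.85 / 10.88 * 100 = 26.2%

26.2


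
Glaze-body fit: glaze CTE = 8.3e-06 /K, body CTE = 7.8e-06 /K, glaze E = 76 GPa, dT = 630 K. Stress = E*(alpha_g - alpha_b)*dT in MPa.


Stress = 76*1000*(8.3e-06 - 7.8e-06)*630 = 23.9 MPa

23.9


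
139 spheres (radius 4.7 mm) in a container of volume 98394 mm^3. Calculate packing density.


V_sphere = 4/3*pi*4.7^3 = 434.8928 mm^3
Total V = 139*434.8928 = 60450.0992 mm^3
PD = 60450.0992 / 98394 = 0.614

0.614


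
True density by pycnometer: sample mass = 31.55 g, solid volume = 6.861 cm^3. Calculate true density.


TD = 31.55 / 6.861 = 4.598 g/cm^3

4.598


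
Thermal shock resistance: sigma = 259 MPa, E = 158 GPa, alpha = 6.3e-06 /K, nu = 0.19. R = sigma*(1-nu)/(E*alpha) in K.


R = 259*(1-0.19)/(158*1000*6.3e-06) = 211 K

211


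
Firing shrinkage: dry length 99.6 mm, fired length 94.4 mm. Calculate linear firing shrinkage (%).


FS = (99.6 - 94.4) / 99.6 * 100 = 5.22%

5.22


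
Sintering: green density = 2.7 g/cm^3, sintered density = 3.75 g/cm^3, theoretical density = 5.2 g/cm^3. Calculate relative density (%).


Relative = 3.75 / 5.2 * 100 = 72.1%

72.1


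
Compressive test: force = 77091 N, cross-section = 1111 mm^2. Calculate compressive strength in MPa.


CS = 77091 / 1111 = 69.4 MPa

69.4


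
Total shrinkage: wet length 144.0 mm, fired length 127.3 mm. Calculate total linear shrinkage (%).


TS = (144.0 - 127.3) / 144.0 * 100 = 11.6%

11.6


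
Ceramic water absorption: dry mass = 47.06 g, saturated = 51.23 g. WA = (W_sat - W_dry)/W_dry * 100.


WA = (51.23 - 47.06) / 47.06 * 100 = 8.86%

8.86


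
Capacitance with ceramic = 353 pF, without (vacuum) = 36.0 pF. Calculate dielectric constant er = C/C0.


er = 353 / 36.0 = 9.81

9.81


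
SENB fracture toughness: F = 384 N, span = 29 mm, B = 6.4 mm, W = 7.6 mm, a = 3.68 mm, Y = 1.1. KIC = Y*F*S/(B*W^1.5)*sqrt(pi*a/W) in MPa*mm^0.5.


KIC = 1.1*384*29/(6.4*7.6^1.5)*sqrt(pi*3.68/7.6) = 112.67

112.67


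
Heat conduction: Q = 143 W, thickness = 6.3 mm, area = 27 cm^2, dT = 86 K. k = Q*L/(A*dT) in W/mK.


k = 143*6.3/1000/(27/10000*86) = 3.88 W/mK

3.88


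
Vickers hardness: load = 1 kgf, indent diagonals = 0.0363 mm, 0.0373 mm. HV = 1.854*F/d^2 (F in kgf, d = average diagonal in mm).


d_avg = (0.0363+0.0373)/2 = 0.0368 mm
HV = 1.854*1/0.0368^2 = 1369

1369


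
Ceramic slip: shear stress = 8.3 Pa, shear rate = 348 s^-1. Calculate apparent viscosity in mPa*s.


eta = tau/gamma * 1000 = 8.3/348 * 1000 = 23.9 mPa*s

23.9


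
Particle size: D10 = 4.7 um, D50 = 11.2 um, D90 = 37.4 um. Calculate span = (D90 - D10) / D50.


Span = (37.4 - 4.7) / 11.2 = 32.7 / 11.2 = 2.92

2.92


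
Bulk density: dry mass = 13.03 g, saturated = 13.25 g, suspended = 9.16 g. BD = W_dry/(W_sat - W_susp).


BD = 13.03 / (13.25 - 9.16) = 13.03 / 4.09 = 3.186 g/cm^3

3.186


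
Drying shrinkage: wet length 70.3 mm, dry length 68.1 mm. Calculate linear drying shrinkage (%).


DS = (70.3 - 68.1) / 70.3 * 100 = 3.13%

3.13
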